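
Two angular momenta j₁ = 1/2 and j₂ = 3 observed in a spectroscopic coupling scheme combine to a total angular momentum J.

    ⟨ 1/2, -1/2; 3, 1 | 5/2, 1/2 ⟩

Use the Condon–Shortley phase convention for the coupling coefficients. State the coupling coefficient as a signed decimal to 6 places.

-0.755929  (= −√(4/7))

triangle: 1!·0!·5!/7! = 120/5040
(j±m)!: 0!·1!·4!·2!·3!·2! = 576
prefactor² = (2J+1)·Δ·N² = 576/7
  k=1: −1/(1!·0!·0!·3!·0!·2!) = -1/12
Σ = -1/12  ⇒  CG² = 576/7·(-1/12)² = 4/7
CG = −√(4/7) = -0.755929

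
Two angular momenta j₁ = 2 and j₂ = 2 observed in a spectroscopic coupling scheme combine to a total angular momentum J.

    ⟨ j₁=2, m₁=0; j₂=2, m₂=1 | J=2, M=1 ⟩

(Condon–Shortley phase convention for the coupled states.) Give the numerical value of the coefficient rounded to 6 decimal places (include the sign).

j₁+j₂−J=2  J+j₁−j₂=2  J−j₁+j₂=2  j₁+j₂+J+1=7
(j₁±m₁, j₂±m₂, J±M) = (2,2,3,1,3,1)
P² = 8/7
sum k=1..2:
  [1] −1/2 = -1/2
  [2] +1/4 = 1/4
S = -1/4
C² = P²·S² = 1/14 ; C = -0.267261

-0.267261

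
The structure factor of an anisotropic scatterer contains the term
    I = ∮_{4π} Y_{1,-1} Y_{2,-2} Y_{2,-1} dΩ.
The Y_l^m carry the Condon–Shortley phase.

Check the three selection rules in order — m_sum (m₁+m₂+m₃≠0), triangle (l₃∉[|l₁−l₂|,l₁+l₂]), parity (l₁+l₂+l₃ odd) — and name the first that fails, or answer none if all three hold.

m_sum

m₁+m₂+m₃ = -1 − 2 − 1 = -4  ✗
triangle: |1−2|=1 ≤ l₃=2 ≤ 1+2=3
parity: l₁+l₂+l₃ = 5 is odd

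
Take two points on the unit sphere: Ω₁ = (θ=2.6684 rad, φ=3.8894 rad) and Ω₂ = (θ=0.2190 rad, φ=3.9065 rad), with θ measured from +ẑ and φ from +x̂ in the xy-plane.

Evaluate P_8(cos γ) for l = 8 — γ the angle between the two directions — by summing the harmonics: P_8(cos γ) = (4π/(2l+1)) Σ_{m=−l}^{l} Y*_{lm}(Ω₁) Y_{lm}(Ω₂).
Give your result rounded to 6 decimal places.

0.123057

Expand P_8 via completeness: Σ_{m} conj(Y_{8,m}) at Ω₁ times Y_{8,m} at Ω₂ —
  m=-8: Y*=(0.000916, -0.000284)  Y=(0.000003, 0.000000)  product (0.000000, -0.000000)
  m=-7: Y*=(0.003738, -0.006494)  Y=(-0.000028, -0.000037)  product (-0.000000, 0.000000)
  m=-6: Y*=(-0.008209, -0.035776)  Y=(-0.000065, 0.000522)  product (0.000019, -0.000002)
  m=-5: Y*=(-0.104517, -0.071113)  Y=(0.003365, -0.002738)  product (-0.000546, 0.000047)
  m=-4: Y*=(-0.305924, 0.046350)  Y=(-0.026466, -0.002174)  product (0.008197, -0.000562)
  m=-3: Y*=(-0.315554, 0.396157)  Y=(0.078940, 0.089295)  product (-0.060285, 0.003095)
  m=-2: Y*=(0.032716, 0.434346)  Y=(0.015166, -0.369862)  product (0.161144, -0.005513)
  m=-1: Y*=(-0.062358, -0.057838)  Y=(-0.490165, 0.470478)  product (0.057777, -0.000988)
  m=+0: Y*=(-0.468639, -0.000000)  Y=(0.354514, 0.000000)  product (-0.166139, -0.000000)
  m=+1: Y*=(0.062358, -0.057838)  Y=(0.490165, 0.470478)  product (0.057777, 0.000988)
  m=+2: Y*=(0.032716, -0.434346)  Y=(0.015166, 0.369862)  product (0.161144, 0.005513)
  m=+3: Y*=(0.315554, 0.396157)  Y=(-0.078940, 0.089295)  product (-0.060285, -0.003095)
  m=+4: Y*=(-0.305924, -0.046350)  Y=(-0.026466, 0.002174)  product (0.008197, 0.000562)
  m=+5: Y*=(0.104517, -0.071113)  Y=(-0.003365, -0.002738)  product (-0.000546, -0.000047)
  m=+6: Y*=(-0.008209, 0.035776)  Y=(-0.000065, -0.000522)  product (0.000019, 0.000002)
  m=+7: Y*=(-0.003738, -0.006494)  Y=(0.000028, -0.000037)  product (-0.000000, -0.000000)
  m=+8: Y*=(0.000916, 0.000284)  Y=(0.000003, -0.000000)  product (0.000000, 0.000000)
Σ over m = (0.166473, 0.000000); ×(4π/17) → (0.123057, 0.000000). Real part: 0.123057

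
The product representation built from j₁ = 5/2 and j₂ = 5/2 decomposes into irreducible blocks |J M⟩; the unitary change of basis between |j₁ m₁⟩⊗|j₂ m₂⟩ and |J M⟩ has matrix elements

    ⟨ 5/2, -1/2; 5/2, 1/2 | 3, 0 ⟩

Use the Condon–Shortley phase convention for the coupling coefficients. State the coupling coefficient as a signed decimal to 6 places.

-0.298142  (= −√(4/45))

j₁+j₂−J=2  J+j₁−j₂=3  J−j₁+j₂=3  j₁+j₂+J+1=9
(j₁±m₁, j₂±m₂, J±M) = (2,3,3,2,3,3)
P² = 36/5
sum k=0..2:
  [0] +1/72 = 1/72
  [1] −1/4 = -1/4
  [2] +1/8 = 1/8
S = -1/9
C² = P²·S² = 4/45 ; C = -0.298142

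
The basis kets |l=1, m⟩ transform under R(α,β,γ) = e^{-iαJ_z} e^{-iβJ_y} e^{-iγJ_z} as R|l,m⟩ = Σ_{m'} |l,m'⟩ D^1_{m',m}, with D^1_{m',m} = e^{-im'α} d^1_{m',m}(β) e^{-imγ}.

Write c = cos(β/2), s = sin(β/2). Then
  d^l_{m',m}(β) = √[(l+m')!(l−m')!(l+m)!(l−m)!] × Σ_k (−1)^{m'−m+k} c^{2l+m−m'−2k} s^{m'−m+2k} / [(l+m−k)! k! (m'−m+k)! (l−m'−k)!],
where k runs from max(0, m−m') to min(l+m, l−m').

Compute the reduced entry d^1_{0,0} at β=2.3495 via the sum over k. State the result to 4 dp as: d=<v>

d=-0.7024

d^1_{0,0}(β=2.3495) via the finite sum:
c=cos(2.349500/2)=0.385774, s=sin(2.349500/2)=0.922593; N=√[1·1·1·1]=1.000000
k∈{0,1} keeps every argument non-negative
  k=0: (−1)^0·1.0000/(1)·0.3858^2·0.9226^0 = +0.148821
  k=1: (−1)^1·1.0000/(1)·0.3858^0·0.9226^2 = -0.851179
d^1_{0,0}(2.3495) = +0.148821 -0.851179 = -0.702357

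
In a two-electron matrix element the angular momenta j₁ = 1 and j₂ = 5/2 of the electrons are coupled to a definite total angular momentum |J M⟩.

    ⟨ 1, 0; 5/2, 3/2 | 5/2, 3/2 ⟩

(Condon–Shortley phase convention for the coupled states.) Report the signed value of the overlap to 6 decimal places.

√[6·1!1!4!/7! · 1!1!4!1!4!1!] = √(576/35)
  +(−1)^0/∏(0,1,1,4,0,0)! = 1/24  (running 1/24)
  +(−1)^1/∏(1,0,0,3,1,1)! = -1/6  (running -1/8)
⟨..|..⟩ = √(576/35)·(-1/8) = -0.507093

-0.507093  (= −√(9/35))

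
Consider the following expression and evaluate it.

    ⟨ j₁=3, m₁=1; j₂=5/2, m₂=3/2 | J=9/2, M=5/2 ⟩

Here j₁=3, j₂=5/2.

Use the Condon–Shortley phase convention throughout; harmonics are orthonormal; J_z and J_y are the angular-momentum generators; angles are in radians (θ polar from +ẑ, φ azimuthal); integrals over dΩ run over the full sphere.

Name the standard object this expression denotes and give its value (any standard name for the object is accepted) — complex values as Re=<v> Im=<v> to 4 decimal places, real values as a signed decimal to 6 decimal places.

Clebsch–Gordan coefficient, −√(10/99) ≈ -0.317821

This is a Clebsch–Gordan (vector-coupling) coefficient.
√[10·1!5!4!/11! · 4!2!4!1!7!2!] = √(92160/11)
  +(−1)^0/∏(0,1,2,4,3,0)! = 1/288  (running 1/288)
  +(−1)^1/∏(1,0,1,3,4,1)! = -1/144  (running -1/288)
⟨..|..⟩ = √(92160/11)·(-1/288) = -0.317821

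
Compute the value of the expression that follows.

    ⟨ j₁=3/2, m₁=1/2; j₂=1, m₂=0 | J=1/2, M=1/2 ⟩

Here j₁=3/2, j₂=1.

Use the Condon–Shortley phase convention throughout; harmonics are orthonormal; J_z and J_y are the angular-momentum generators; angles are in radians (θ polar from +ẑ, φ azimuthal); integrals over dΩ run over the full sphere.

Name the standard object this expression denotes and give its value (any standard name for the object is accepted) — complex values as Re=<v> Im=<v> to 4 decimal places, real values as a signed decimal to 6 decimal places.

This is a Clebsch–Gordan (vector-coupling) coefficient.
j₁+j₂−J=2  J+j₁−j₂=1  J−j₁+j₂=0  j₁+j₂+J+1=4
(j₁±m₁, j₂±m₂, J±M) = (2,1,1,1,1,0)
P² = 1/3
sum k=1..1:
  [1] −1/1 = -1
S = -1
C² = P²·S² = 1/3 ; C = -0.577350

Clebsch–Gordan coefficient, −√(1/3) ≈ -0.577350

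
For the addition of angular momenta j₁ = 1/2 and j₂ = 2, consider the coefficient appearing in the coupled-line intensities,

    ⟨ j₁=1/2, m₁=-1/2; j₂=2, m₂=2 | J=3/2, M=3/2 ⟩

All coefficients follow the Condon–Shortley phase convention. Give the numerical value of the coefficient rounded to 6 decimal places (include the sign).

−√(4/5) ≈ -0.894427

√[4·1!0!3!/5! · 0!1!4!0!3!0!] = √(144/5)
  +(−1)^1/∏(1,0,0,3,0,0)! = -1/6  (running -1/6)
⟨..|..⟩ = √(144/5)·(-1/6) = -0.894427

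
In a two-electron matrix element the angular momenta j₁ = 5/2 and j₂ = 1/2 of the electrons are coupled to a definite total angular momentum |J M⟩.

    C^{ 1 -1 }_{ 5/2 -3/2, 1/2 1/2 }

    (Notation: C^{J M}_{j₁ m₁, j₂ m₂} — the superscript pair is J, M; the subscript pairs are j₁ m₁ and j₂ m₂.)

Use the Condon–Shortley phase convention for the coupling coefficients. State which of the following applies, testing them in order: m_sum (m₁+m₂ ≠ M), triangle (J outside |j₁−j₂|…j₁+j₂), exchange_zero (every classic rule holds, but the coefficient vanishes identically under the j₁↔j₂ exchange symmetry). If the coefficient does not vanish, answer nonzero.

triangle

m-sum: m₁+m₂ = -3/2+1/2 = -1, M = -1  ✓
triangle: need |j₁−j₂| ≤ J ≤ j₁+j₂, i.e. J ∈ [2, 3]; J = 1 is outside ✗ ⇒ coefficient is 0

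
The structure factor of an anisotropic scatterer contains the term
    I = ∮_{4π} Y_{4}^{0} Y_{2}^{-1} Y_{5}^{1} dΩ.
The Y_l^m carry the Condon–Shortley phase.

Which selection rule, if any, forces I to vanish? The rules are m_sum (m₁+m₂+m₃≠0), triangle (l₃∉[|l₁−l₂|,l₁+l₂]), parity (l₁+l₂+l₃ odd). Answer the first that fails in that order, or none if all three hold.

parity

m₁+m₂+m₃ = 0 − 1 + 1 = 0  ✓
triangle: |4−2|=2 ≤ l₃=5 ≤ 4+2=6  ✓
parity: l₁+l₂+l₃ = 11 is odd  ✗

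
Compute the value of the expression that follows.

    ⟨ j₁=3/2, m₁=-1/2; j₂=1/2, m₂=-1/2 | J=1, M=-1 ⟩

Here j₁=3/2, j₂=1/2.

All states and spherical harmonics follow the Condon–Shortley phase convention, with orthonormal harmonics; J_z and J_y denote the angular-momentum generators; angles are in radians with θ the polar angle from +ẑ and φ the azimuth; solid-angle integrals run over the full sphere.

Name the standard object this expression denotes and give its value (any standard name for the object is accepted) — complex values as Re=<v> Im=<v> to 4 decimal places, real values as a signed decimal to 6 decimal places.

Clebsch–Gordan coefficient, +√(1/4) ≈ +0.500000

This is a Clebsch–Gordan (vector-coupling) coefficient.
j₁+j₂−J=1  J+j₁−j₂=2  J−j₁+j₂=0  j₁+j₂+J+1=4
(j₁±m₁, j₂±m₂, J±M) = (1,2,0,1,0,2)
P² = 1
sum k=0..0:
  [0] +1/2 = 1/2
S = 1/2
C² = P²·S² = 1/4 ; C = +0.500000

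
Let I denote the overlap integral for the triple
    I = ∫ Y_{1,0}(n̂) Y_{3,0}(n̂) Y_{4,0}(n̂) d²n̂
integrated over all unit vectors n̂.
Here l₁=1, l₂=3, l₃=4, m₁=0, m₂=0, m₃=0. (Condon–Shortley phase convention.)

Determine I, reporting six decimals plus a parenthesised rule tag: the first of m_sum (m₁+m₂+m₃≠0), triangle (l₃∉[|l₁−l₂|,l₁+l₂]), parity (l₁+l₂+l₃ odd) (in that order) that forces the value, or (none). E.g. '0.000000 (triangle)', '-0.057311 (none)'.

0.246233 (none)

Rules hold: Σm=0, L=8 even, 2≤4≤4.
N = 3·7·9 = 189
Δ = 0!·2!·6!/9! = 1/252
Racah Σ t=0..0: t=0:+1/36 = 1/36
⇒ 3j(1 3 4; 0 0 0)² = 4/63, sgn +1
(m-triple is (0,0,0) — same symbol as above.)
4πI² = N·(3j₀)²·(3jₘ)² = 16/21
I = +1·√(0.761905/4π) = 0.24623252
No selection rule forces the value: the integral is nonzero (none).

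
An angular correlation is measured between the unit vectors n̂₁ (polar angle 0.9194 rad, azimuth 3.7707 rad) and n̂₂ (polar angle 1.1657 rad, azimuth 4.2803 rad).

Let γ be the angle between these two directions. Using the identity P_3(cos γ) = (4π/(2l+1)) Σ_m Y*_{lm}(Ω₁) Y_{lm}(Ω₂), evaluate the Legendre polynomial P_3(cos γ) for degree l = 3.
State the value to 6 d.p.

0.370628

Expand P_3 via completeness: Σ_{m} conj(Y_{3,m}) at Ω₁ times Y_{3,m} at Ω₂ —
  [-3]  conj(Y_{3,-3})(Ω₁) = (0.065312, -0.199403) ; Y_{3,-3}(Ω₂) = (0.311768, -0.087807) ; Δ = (0.002853, -0.067902)
  [-2]  conj(Y_{3,-2})(Ω₁) = (0.120502, 0.372866) ; Y_{3,-2}(Ω₂) = (-0.220889, -0.258753) ; Δ = (0.069863, -0.113542)
  [-1]  conj(Y_{3,-1})(Ω₁) = (-0.174135, -0.126726) ; Y_{3,-1}(Ω₂) = (0.027787, -0.060256) ; Δ = (-0.012475, 0.006971)
  [+0]  conj(Y_{3,0})(Ω₁) = (-0.262913, -0.000000) ; Y_{3,0}(Ω₂) = (-0.326998, 0.000000) ; Δ = (0.085972, 0.000000)
  [+1]  conj(Y_{3,1})(Ω₁) = (0.174135, -0.126726) ; Y_{3,1}(Ω₂) = (-0.027787, -0.060256) ; Δ = (-0.012475, -0.006971)
  [+2]  conj(Y_{3,2})(Ω₁) = (0.120502, -0.372866) ; Y_{3,2}(Ω₂) = (-0.220889, 0.258753) ; Δ = (0.069863, 0.113542)
  [+3]  conj(Y_{3,3})(Ω₁) = (-0.065312, -0.199403) ; Y_{3,3}(Ω₂) = (-0.311768, -0.087807) ; Δ = (0.002853, 0.067902)
Σ over m = (0.206455, 0.000000); ×(4π/7) → (0.370628, 0.000000). Real part: 0.370628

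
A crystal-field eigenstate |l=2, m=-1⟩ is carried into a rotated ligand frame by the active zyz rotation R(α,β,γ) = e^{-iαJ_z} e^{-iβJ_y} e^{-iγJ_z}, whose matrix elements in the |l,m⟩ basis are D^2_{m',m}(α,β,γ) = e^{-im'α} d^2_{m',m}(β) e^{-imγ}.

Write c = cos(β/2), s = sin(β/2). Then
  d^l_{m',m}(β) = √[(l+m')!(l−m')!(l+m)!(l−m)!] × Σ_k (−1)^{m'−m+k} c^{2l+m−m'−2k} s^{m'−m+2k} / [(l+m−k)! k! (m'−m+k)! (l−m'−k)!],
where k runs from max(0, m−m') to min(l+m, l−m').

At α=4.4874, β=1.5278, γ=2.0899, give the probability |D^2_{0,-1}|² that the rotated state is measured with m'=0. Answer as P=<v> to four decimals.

P=0.0028

First d^2_{0,-1}(β=1.5278), then the phase factors e^{-i(0)α} and e^{-i(-1)γ}:
c=cos(1.527800/2)=0.722144, s=sin(1.527800/2)=0.691743; N=√[2·2·1·6]=4.898979
The bounds max(0,m−m')=0 and min(l+m,l−m')=1 give 2 terms
  k=0: (−1)^1·4.8990/(2)·0.7221^3·0.6917^1 = -0.638104
  k=1: (−1)^2·4.8990/(2)·0.7221^1·0.6917^3 = +0.585509
d^2_{0,-1}(1.5278) = -0.638104 +0.585509 = -0.052595
|D^2_{0,-1}|² = |d^2_{0,-1}(β)|² = (-0.052595)² = 0.002766 (the z-rotation phases have unit modulus)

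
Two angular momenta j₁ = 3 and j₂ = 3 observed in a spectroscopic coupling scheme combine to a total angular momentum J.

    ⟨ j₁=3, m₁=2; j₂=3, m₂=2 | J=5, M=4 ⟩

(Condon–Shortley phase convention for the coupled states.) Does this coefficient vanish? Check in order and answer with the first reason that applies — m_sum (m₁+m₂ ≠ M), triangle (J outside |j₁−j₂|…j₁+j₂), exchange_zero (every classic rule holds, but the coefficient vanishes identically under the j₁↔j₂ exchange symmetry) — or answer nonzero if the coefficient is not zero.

exchange_zero

m-sum: m₁+m₂ = 2+2 = 4, M = 4  ✓
triangle: |j₁−j₂| = 0 ≤ J = 5 ≤ j₁+j₂ = 6  ✓
exchange: j₁=j₂ and m₁=m₂, and (−1)^(j₁+j₂−J) = (−1)^1 = −1 forces ⟨j₁m₁;j₂m₂|JM⟩ = −⟨j₂m₂;j₁m₁|JM⟩ = −⟨j₁m₁;j₂m₂|JM⟩ ⇒ the coefficient vanishes identically
Racah sum check: Σ_k collapses to 0 ⇒ CG = 0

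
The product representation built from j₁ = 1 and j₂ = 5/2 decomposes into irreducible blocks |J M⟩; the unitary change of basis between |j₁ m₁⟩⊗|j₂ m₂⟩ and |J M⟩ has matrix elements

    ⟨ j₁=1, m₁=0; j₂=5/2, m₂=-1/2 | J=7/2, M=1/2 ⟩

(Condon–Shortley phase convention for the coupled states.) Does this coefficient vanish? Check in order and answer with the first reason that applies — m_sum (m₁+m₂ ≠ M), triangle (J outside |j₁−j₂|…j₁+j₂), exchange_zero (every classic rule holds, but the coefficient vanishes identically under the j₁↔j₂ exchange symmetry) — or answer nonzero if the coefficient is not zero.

m-sum: m₁+m₂ = 0+(-1/2) = -1/2, M = 1/2  ✗ ⇒ coefficient is 0

m_sum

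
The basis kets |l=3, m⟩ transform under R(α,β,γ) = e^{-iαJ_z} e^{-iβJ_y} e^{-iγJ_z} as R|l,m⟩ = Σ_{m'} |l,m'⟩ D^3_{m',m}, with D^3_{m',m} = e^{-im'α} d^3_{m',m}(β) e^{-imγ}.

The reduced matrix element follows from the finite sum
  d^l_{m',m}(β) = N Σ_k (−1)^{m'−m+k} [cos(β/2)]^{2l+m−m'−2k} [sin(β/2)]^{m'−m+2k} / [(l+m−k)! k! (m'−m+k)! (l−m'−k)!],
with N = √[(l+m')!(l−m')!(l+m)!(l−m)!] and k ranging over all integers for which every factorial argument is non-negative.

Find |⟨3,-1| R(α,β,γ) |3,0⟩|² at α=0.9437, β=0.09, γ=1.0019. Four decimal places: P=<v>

P=0.0237

D^3_{-1,0}(0.9437,0.0900,1.0019) = e^{-i·-1·0.9437}·d^3_{-1,0}(0.0900)·e^{-i·0·1.0019}. Compute d first:
Half-angle: c=0.998988, s=0.044985. N=√(2·24·6·6)=41.569219
k∈{1,2,3} keeps every argument non-negative
  k=1: (−1)^0·41.5692/(12)·0.9990^5·0.0450^1 = +0.155045
  k=2: (−1)^1·41.5692/(4)·0.9990^3·0.0450^3 = -0.000943
  k=3: (−1)^2·41.5692/(12)·0.9990^1·0.0450^5 = +0.000001
d^3_{-1,0}(0.0900) = +0.155045 -0.000943 +0.000001 = +0.154102
|D^3_{-1,0}|² = |d^3_{-1,0}(β)|² = (+0.154102)² = 0.023748 (the z-rotation phases have unit modulus)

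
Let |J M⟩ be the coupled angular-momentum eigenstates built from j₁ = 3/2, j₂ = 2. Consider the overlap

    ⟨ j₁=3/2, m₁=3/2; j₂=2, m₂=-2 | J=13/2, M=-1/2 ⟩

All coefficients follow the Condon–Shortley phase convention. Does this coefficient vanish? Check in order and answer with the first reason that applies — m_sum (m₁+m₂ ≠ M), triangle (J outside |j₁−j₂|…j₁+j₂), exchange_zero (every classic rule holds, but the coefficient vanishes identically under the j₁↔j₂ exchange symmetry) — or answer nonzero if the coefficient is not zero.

m-sum: m₁+m₂ = 3/2+(-2) = -1/2, M = -1/2  ✓
triangle: need |j₁−j₂| ≤ J ≤ j₁+j₂, i.e. J ∈ [1/2, 7/2]; J = 13/2 is outside ✗ ⇒ coefficient is 0

triangle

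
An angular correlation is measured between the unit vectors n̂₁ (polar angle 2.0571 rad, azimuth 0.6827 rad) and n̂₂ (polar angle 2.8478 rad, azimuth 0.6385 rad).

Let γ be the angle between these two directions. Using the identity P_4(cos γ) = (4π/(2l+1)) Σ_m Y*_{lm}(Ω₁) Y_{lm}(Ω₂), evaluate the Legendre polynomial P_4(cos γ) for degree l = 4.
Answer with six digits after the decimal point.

-0.409644

Addition theorem: P_4(cos γ) = (4π/9) Σ_m Y*_{lm}(Ω₁) Y_{lm}(Ω₂), m = −4…4:
  term(m=-4) = (0.000828, 0.000148)   from Y*(Ω₁)=(-0.247834, 0.107950), Y(Ω₂)=(-0.002590, -0.001725)
  term(m=-3) = (0.011656, 0.001555)   from Y*(Ω₁)=(0.185684, -0.359027), Y(Ω₂)=(0.009831, 0.027382)
  term(m=-2) = (0.020920, 0.001854)   from Y*(Ω₁)=(0.028208, 0.135399), Y(Ω₂)=(0.043974, -0.145343)
  term(m=-1) = (-0.128559, -0.005686)   from Y*(Ω₁)=(0.223093, 0.181405), Y(Ω₂)=(-0.359371, 0.266730)
  term(m=+0) = (-0.103075, -0.000000)   from Y*(Ω₁)=(-0.199188, -0.000000), Y(Ω₂)=(0.517478, 0.000000)
  term(m=+1) = (-0.128559, 0.005686)   from Y*(Ω₁)=(-0.223093, 0.181405), Y(Ω₂)=(0.359371, 0.266730)
  term(m=+2) = (0.020920, -0.001854)   from Y*(Ω₁)=(0.028208, -0.135399), Y(Ω₂)=(0.043974, 0.145343)
  term(m=+3) = (0.011656, -0.001555)   from Y*(Ω₁)=(-0.185684, -0.359027), Y(Ω₂)=(-0.009831, 0.027382)
  term(m=+4) = (0.000828, -0.000148)   from Y*(Ω₁)=(-0.247834, -0.107950), Y(Ω₂)=(-0.002590, 0.001725)
Accumulated sum (-0.293386, -0.000000); after 4π/(2l+1) scaling, (-0.409644, -0.000000) ⇒ P_4 = -0.409644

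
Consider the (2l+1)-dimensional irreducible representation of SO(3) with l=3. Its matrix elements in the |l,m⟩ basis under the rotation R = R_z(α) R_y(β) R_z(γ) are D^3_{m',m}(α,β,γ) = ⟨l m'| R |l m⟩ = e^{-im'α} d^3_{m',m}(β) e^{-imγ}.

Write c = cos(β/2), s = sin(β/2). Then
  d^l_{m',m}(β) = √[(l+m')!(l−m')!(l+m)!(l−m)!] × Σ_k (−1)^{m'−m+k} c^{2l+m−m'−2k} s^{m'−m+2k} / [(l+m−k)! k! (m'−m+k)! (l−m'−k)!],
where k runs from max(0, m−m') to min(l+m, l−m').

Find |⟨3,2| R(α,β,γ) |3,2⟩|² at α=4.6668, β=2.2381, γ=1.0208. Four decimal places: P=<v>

Split into d^3_{2,2}(β=2.2381) × two z-phases.
c=cos(2.238100/2)=0.436537, s=sin(2.238100/2)=0.899686; N=√[120·1·120·1]=120.000000
Admissible k: 0..1 (factorial args all ≥0)
  k=0: (−1)^0·120.0000/(120)·0.4365^6·0.8997^0 = +0.006920
  k=1: (−1)^1·120.0000/(24)·0.4365^4·0.8997^2 = -0.146973
d^3_{2,2}(2.2381) = +0.006920 -0.146973 = -0.140053
|D^3_{2,2}|² = |d^3_{2,2}(β)|² = (-0.140053)² = 0.019615 (the z-rotation phases have unit modulus)

P=0.0196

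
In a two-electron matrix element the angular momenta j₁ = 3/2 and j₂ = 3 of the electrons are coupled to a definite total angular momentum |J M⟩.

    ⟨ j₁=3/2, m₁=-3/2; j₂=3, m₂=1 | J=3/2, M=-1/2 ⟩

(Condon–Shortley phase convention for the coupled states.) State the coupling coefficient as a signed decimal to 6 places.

triangle: 3!×0!×3!/7! = 36/5040
(j±m)!: 0!×3!×4!×2!×1!×2! = 576
prefactor² = (2J+1)×Δ×N² = 576/35
  k=3: −1/(3!×0!×0!×1!×0!×2!) = -1/12
Σ = -1/12  ⇒  CG² = 576/35×(-1/12)² = 4/35
CG = −√(4/35) = -0.338062

−√(4/35) ≈ -0.338062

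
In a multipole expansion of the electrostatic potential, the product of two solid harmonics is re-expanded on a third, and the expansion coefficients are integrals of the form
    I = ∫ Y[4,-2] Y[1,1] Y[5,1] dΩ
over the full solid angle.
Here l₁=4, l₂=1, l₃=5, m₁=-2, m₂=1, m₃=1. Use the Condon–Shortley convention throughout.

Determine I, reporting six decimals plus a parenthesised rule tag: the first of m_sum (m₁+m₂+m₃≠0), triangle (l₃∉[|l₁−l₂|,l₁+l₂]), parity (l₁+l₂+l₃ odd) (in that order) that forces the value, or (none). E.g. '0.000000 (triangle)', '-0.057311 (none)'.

Rules hold: Σm=0, L=10 even, 3≤5≤5.
N = 9·3·11 = 297
Δ = 0!·8!·2!/11! = 1/495
Racah Σ t=0..0: t=0:+1/576 = 1/576
⇒ 3j(4 1 5; 0 0 0)² = 5/99, sgn -1
Racah Σ t=0..0: t=0:+1/2880 = 1/2880
⇒ 3j(4 1 5; -2 1 1)² = 2/165, sgn +1
4πI² = N·(3j₀)²·(3jₘ)² = 2/11
I = -1·√(0.181818/4π) = -0.12028562
No selection rule forces the value: the integral is nonzero (none).

-0.120286 (none)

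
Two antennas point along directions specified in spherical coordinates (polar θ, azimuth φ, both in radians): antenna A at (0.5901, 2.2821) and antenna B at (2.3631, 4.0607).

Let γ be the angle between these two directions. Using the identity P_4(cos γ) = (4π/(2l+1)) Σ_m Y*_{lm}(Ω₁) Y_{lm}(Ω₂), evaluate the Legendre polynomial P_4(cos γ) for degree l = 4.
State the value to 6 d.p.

-0.426205

Addition theorem: P_4(cos γ) = (4π/9) Σ_m Y*_{lm}(Ω₁) Y_{lm}(Ω₂), m = −4…4:
  term(m=-4) = (0.003077, -0.003372)   from Y*(Ω₁)=(-0.040576, 0.012391), Y(Ω₂)=(-0.092573, 0.054843)
  term(m=-3) = (-0.032279, -0.044889)   from Y*(Ω₁)=(0.151516, 0.095652), Y(Ω₂)=(-0.286064, -0.115676)
  term(m=-2) = (-0.152664, 0.067373)   from Y*(Ω₁)=(-0.058612, -0.392623), Y(Ω₂)=(-0.111075, -0.405412)
  term(m=-1) = (0.010725, 0.050868)   from Y*(Ω₁)=(-0.261676, 0.303639), Y(Ω₂)=(0.078663, -0.103114)
  term(m=+0) = (0.037033, 0.000000)   from Y*(Ω₁)=(-0.108930, -0.000000), Y(Ω₂)=(-0.339974, 0.000000)
  term(m=+1) = (0.010725, -0.050868)   from Y*(Ω₁)=(0.261676, 0.303639), Y(Ω₂)=(-0.078663, -0.103114)
  term(m=+2) = (-0.152664, -0.067373)   from Y*(Ω₁)=(-0.058612, 0.392623), Y(Ω₂)=(-0.111075, 0.405412)
  term(m=+3) = (-0.032279, 0.044889)   from Y*(Ω₁)=(-0.151516, 0.095652), Y(Ω₂)=(0.286064, -0.115676)
  term(m=+4) = (0.003077, 0.003372)   from Y*(Ω₁)=(-0.040576, -0.012391), Y(Ω₂)=(-0.092573, -0.054843)
Total Σ_m = (-0.305247, 0.000000). Multiply by 1.396263: (-0.426205, 0.000000). P_4(cos γ) = -0.426205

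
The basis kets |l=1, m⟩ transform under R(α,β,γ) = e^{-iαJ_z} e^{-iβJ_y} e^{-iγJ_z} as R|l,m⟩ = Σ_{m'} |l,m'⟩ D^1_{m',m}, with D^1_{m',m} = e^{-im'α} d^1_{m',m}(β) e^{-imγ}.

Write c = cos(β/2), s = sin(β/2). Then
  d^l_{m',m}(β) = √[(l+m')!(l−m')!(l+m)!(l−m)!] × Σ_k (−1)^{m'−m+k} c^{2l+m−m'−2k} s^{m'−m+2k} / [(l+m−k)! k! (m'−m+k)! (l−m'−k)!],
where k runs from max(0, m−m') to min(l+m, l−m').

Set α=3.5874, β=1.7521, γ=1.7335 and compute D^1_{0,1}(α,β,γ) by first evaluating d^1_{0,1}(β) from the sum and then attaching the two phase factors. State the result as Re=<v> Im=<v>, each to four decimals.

Split into d^1_{0,1}(β=1.7521) × two z-phases.
Half-angle: c=0.640191, s=0.768216. N=√(1·1·2·1)=1.414214
The bounds max(0,m−m')=1 and min(l+m,l−m')=1 give 1 term
  k=1: (−1)^0·1.4142/(1)·0.6402^1·0.7682^1 = +0.695517
d^1_{0,1}(1.7521) = +0.695517
Phases: e^{-i·(0)·3.5874}=+1.000000+0.000000i, e^{-i·(1)·1.7335}=-0.161987-0.986793i ⇒ D=-0.112665-0.686331i

Re=-0.1127 Im=-0.6863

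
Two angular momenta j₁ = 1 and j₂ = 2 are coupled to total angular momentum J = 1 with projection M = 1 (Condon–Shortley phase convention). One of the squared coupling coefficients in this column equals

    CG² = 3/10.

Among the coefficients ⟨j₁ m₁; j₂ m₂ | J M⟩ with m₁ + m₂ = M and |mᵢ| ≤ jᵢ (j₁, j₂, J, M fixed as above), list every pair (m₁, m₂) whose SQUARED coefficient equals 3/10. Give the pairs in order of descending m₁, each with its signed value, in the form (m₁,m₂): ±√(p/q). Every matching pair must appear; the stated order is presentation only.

Admissible pairs with m₁+m₂ = M = 1: (-1,2), (0,1), (1,0)
  (m₁,m₂)=(1,0): CG² = 1/10, CG = +√(1/10)
  (m₁,m₂)=(0,1): CG² = 3/10, CG = −√(3/10)   ← matches the target
  (m₁,m₂)=(-1,2): CG² = 3/5, CG = +√(3/5)
Pairs with CG² = 3/10: (0,1): −√(3/10)

(0,1): −√(3/10)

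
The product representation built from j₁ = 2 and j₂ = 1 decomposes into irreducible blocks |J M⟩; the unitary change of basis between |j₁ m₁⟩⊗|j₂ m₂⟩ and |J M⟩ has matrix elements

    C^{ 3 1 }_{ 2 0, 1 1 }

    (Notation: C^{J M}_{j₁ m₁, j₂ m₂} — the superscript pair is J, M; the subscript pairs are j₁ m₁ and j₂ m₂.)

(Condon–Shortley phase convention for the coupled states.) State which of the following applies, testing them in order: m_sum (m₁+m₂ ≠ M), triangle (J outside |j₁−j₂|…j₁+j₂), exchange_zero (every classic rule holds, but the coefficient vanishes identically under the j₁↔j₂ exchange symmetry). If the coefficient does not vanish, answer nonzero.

nonzero

m-sum: m₁+m₂ = 0+1 = 1, M = 1  ✓
triangle: |j₁−j₂| = 1 ≤ J = 3 ≤ j₁+j₂ = 3  ✓
exchange: j₁≠j₂ or m₁≠m₂ — the exchange symmetry imposes no constraint here
value check: CG = +√(2/5) = +0.632456 ≠ 0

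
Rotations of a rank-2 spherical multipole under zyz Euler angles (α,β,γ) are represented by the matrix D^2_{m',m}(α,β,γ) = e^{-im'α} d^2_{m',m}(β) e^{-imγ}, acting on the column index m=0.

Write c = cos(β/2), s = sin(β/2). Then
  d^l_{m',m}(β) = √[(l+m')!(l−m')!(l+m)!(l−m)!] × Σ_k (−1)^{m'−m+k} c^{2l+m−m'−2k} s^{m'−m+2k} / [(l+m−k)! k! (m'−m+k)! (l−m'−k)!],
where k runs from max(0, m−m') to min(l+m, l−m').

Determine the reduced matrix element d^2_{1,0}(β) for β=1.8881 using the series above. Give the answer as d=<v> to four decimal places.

d^2_{1,0}(β=1.8881) via the finite sum:
c=cos(1.888100/2)=0.586513, s=sin(1.888100/2)=0.809940; N=√[6·1·2·2]=4.898979
k: max(0,(0)−(1))=0 … min(2+(0),2−(1))=1
  k=0: (−1)^1·4.8990/(2)·0.5865^3·0.8099^1 = -0.400277
  k=1: (−1)^2·4.8990/(2)·0.5865^1·0.8099^3 = +0.763329
d^2_{1,0}(1.8881) = -0.400277 +0.763329 = +0.363052

d=0.3631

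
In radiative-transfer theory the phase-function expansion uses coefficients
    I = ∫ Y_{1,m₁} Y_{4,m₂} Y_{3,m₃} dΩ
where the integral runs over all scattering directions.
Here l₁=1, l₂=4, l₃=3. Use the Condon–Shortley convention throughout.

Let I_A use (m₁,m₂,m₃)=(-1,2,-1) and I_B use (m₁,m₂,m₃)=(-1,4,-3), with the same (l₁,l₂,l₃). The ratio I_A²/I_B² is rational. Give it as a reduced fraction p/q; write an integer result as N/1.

Same 1,4,3: normalisation and zero-m 3j drop out of the ratio.
A: Δ: 2! 0! 6! / 9! → 1/252; sum: t=2:+1/96 = 1/96; 3j²(1 4 3; -1 2 -1) = Δ·Π!·Σ² = 5/84  (sign +1)
B: Δ: 2! 0! 6! / 9! → 1/252; sum: t=2:+1/1440 = 1/1440; 3j²(1 4 3; -1 4 -3) = Δ·Π!·Σ² = 1/9  (sign +1)
I_A²/I_B² = (5/84)/(1/9) = 15/28

15/28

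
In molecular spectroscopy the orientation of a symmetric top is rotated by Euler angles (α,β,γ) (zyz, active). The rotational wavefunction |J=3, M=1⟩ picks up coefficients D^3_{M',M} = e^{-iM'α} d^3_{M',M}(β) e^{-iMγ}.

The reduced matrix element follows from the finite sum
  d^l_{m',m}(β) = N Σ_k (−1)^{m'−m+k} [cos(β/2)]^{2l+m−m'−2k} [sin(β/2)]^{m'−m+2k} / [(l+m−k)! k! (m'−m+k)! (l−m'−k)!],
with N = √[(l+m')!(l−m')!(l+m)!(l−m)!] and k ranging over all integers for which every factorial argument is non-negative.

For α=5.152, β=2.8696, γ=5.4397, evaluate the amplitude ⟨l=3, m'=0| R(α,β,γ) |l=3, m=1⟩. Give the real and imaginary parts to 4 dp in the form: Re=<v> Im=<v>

Re=0.2815 Im=0.3162

D^3_{0,1}(5.1520,2.8696,5.4397) = e^{-i·0·5.1520}·d^3_{0,1}(2.8696)·e^{-i·1·5.4397}. Compute d first:
With c≡cos(β/2)=0.135578 and s≡sin(β/2)=0.990767, N=[6·6·24·2]^{1/2}=41.569219
The bounds max(0,m−m')=1 and min(l+m,l−m')=3 give 3 terms
  k=1: (−1)^0·41.5692/(12)·0.1356^5·0.9908^1 = +0.000157
  k=2: (−1)^1·41.5692/(4)·0.1356^3·0.9908^3 = -0.025188
  k=3: (−1)^2·41.5692/(12)·0.1356^1·0.9908^5 = +0.448369
d^3_{0,1}(2.8696) = +0.000157 -0.025188 +0.448369 = +0.423338
Phases: e^{-i·(0)·5.1520}=+1.000000+0.000000i, e^{-i·(1)·5.4397}=+0.664863+0.746965i ⇒ D=+0.281462+0.316219i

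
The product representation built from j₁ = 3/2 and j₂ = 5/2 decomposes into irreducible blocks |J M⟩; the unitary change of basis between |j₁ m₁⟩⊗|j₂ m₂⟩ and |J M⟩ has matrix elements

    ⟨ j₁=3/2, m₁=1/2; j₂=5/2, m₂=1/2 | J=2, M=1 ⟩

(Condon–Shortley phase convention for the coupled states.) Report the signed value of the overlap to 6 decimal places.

j₁+j₂−J=2  J+j₁−j₂=1  J−j₁+j₂=3  j₁+j₂+J+1=7
(j₁±m₁, j₂±m₂, J±M) = (2,1,3,2,3,1)
P² = 12/7
sum k=0..1:
  [0] +1/12 = 1/12
  [1] −1/2 = -1/2
S = -5/12
C² = P²·S² = 25/84 ; C = -0.545545

−√(25/84) = -0.545545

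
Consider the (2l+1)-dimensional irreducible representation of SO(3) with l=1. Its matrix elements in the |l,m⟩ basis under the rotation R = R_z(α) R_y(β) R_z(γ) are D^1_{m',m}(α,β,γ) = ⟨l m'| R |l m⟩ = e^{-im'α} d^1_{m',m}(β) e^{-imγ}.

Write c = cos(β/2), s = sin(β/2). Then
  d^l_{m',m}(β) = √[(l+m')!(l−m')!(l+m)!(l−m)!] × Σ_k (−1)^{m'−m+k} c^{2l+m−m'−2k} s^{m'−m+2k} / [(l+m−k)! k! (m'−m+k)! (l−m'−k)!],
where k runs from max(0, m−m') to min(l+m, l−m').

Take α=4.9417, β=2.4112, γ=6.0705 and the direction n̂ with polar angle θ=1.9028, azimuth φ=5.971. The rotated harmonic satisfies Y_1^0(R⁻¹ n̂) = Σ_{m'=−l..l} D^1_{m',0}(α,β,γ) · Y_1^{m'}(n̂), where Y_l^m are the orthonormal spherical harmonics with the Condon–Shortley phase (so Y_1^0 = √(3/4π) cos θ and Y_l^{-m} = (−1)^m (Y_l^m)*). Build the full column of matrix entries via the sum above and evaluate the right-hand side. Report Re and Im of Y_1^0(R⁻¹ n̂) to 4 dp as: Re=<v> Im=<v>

Need the full column D^1_{m',0} for m'=−1..1 at α=4.9417, β=2.4112, γ=6.0705.
cos(β/2)=0.357133, sin(β/2)=0.934054
d^1_{-1,0}: single k=1 term ⇒ +0.471755;  D = +0.107233-0.459406i
d^1_{0,0}: k∈[0..1] ⇒ +0.127544 -0.872456 = -0.744912;  D = -0.744912+0.000000i
d^1_{1,0}: single k=0 term ⇒ -0.471755;  D = -0.107233-0.459406i
Y_1^{m'}(θ=1.9028,φ=5.971) and Σ D·Y over m':
  (+0.1072-0.4594i)·(+0.3108+0.1003i)  (-0.7449+0.0000i)·(-0.1593+0.0000i)  (-0.1072-0.4594i)·(-0.3108+0.1003i)
Y_1^0(R⁻¹ n̂) = +0.277470+0.000000i

Re=0.2775 Im=0.0000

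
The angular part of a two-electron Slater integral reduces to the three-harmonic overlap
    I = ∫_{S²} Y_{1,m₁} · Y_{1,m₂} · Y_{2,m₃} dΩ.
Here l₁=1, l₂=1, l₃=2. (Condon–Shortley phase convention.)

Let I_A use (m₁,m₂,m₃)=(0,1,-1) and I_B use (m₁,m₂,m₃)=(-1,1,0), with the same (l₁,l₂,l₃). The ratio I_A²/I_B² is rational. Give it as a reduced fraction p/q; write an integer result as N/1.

l's match ⇒ only the (l;m) 3-j factors differ between A and B.
A: triangle coeff Δ(1,1,2) = 1/30; Σ_t [0,0]: t=0:+1/2 = 1/2; (3j)²=1/10 [(1 1 2; 0 1 -1)], sign=-1
B: triangle coeff Δ(1,1,2) = 1/30; Σ_t [0,0]: t=0:+1/4 = 1/4; (3j)²=1/30 [(1 1 2; -1 1 0)], sign=+1
I_A²/I_B² = (1/10)/(1/30) = 3/1

3/1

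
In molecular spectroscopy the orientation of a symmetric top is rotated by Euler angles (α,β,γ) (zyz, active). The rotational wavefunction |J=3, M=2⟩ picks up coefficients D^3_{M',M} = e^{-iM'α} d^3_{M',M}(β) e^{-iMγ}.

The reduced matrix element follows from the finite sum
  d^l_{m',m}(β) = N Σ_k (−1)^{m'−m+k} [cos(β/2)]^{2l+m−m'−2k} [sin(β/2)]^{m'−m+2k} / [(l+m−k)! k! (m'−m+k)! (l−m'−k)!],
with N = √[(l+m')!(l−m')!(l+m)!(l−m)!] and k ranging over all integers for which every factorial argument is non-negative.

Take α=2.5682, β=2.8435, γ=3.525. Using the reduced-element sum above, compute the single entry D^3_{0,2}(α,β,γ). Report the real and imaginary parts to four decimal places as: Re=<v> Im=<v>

Split into d^3_{0,2}(β=2.8435) × two z-phases.
c=cos(2.843500/2)=0.148495, s=sin(2.843500/2)=0.988913; N=√[6·6·120·1]=65.726707
The bounds max(0,m−m')=2 and min(l+m,l−m')=3 give 2 terms
  k=2: (−1)^0·65.7267/(12)·0.1485^4·0.9889^2 = +0.002605
  k=3: (−1)^1·65.7267/(12)·0.1485^2·0.9889^4 = -0.115509
d^3_{0,2}(2.8435) = +0.002605 -0.115509 = -0.112905
D = (+1.000000+0.000000i)·(-0.112905)·(+0.720124-0.693845i) = -0.081306+0.078339i

Re=-0.0813 Im=0.0783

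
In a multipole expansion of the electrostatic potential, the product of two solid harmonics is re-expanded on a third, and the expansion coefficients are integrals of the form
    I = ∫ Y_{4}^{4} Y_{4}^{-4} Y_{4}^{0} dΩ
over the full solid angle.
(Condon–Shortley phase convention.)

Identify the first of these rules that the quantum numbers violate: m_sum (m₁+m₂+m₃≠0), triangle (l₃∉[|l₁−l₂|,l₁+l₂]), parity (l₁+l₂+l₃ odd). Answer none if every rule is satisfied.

azimuthal sum: 4 − 4 + 0 = 0  ✓
0 ≤ 4 ≤ 8 (triangle on l)  ✓
L = 4 + 4 + 4 = 12 (even)  ✓

none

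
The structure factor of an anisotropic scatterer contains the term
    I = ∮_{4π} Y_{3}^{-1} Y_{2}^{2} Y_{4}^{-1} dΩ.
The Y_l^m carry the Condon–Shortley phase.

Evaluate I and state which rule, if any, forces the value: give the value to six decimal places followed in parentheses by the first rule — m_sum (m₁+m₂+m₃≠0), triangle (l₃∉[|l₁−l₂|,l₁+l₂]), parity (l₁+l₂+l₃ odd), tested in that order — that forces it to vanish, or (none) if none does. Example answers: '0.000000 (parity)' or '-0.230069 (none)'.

Σlᵢ=9 odd — θ-integrand is odd under cosθ→−cosθ; I=0

0.000000 (parity)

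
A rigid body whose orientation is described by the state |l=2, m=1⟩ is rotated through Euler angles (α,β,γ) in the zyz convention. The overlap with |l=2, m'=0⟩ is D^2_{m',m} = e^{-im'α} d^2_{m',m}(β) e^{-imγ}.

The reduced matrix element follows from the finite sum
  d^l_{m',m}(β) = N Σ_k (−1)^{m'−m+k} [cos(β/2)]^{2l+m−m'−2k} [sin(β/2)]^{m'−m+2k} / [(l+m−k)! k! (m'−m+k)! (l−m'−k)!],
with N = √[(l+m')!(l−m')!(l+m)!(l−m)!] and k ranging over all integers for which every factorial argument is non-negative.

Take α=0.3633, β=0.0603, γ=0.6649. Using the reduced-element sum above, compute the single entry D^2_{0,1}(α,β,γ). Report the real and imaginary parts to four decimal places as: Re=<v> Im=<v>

Re=0.0580 Im=-0.0455

First d^2_{0,1}(β=0.0603), then the phase factors e^{-i(0)α} and e^{-i(1)γ}:
With c≡cos(β/2)=0.999546 and s≡sin(β/2)=0.030145, N=[2·2·6·1]^{1/2}=4.898979
Admissible k: 1..2 (factorial args all ≥0)
  k=1: (−1)^0·4.8990/(2)·0.9995^3·0.0301^1 = +0.073740
  k=2: (−1)^1·4.8990/(2)·0.9995^1·0.0301^3 = -0.000067
d^2_{0,1}(0.0603) = +0.073740 -0.000067 = +0.073673
Phases: e^{-i·(0)·0.3633}=+1.000000+0.000000i, e^{-i·(1)·0.6649}=+0.786978-0.616980i ⇒ D=+0.057979-0.045455i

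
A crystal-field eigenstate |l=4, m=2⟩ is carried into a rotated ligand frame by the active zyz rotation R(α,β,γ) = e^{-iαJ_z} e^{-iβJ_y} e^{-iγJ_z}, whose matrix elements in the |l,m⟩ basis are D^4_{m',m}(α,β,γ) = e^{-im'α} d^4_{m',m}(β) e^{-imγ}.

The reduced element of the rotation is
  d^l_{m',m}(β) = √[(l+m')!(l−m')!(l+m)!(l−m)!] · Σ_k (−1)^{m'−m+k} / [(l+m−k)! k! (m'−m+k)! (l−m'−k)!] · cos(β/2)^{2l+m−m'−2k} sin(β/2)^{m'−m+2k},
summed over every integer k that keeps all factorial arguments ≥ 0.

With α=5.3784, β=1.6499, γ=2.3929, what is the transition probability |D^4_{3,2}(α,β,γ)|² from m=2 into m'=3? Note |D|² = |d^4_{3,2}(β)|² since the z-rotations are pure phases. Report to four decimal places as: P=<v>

First d^4_{3,2}(β=1.6499), then the phase factors e^{-i(3)α} and e^{-i(2)γ}:
Half-angle: c=0.678594, s=0.734514. N=√(5040·1·720·2)=2693.993318
The bounds max(0,m−m')=0 and min(l+m,l−m')=1 give 2 terms
  k=0: (−1)^1·2693.9933/(720)·0.6786^7·0.7345^1 = -0.182110
  k=1: (−1)^2·2693.9933/(240)·0.6786^5·0.7345^3 = +0.640080
d^4_{3,2}(1.6499) = -0.182110 +0.640080 = +0.457971
|D^4_{3,2}|² = |d^4_{3,2}(β)|² = (+0.457971)² = 0.209737 (the z-rotation phases have unit modulus)

P=0.2097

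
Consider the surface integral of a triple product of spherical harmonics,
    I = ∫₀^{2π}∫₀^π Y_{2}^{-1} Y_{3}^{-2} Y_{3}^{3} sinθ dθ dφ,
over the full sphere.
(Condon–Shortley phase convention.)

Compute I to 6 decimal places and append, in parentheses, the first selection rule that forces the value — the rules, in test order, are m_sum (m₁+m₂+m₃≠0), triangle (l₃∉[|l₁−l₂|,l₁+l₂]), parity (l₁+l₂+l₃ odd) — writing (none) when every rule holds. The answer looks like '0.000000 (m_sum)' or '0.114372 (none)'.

-0.210261 (none)

m-sum 0 ✓  L=8 even ✓  1≤3≤5 ✓
Π(2lᵢ+1) = 5×7×7 = 245
triangle coeff Δ(2,3,3) = 1/3780
Σ_t [0,2]: t=0:+1/24 t=1:−1/4 t=2:+1/24 = -1/6
(3j)²=4/105 [(2 3 3; 0 0 0)], sign=+1
Σ_t [1,1]: t=1:−1/48 = -1/48
(3j)²=5/84 [(2 3 3; -1 -2 3)], sign=-1
⇒ 4πI² = 5/9
I = (-1)√(5/9/(4π)) = -0.21026104
No selection rule forces the value: the integral is nonzero (none).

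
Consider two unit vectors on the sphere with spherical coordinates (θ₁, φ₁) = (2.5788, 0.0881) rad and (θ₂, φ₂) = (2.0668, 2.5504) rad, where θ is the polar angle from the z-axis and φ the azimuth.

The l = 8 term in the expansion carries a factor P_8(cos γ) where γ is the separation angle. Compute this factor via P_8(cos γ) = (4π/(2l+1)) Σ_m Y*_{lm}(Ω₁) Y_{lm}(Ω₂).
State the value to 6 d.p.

Expand P_8 via completeness: Σ_{m} conj(Y_{8,m}) at Ω₁ times Y_{8,m} at Ω₂ —
  m=-8: Y*=(0.002579, 0.002193)  Y=(0.003165, -0.184484)  product (0.000413, -0.000469)
  m=-7: Y*=(-0.017510, -0.012414)  Y=(-0.216872, -0.335360)  product (-0.000366, 0.008564)
  m=-6: Y*=(0.072962, 0.042613)  Y=(-0.383761, -0.164774)  product (-0.020979, -0.028375)
  m=-5: Y*=(-0.207921, -0.098012)  Y=(-0.079540, 0.014937)  product (0.018002, 0.004690)
  m=-4: Y*=(0.402974, 0.148194)  Y=(0.224363, -0.220547)  product (0.123096, -0.055626)
  m=-3: Y*=(-0.471959, -0.127727)  Y=(0.050584, -0.246022)  product (-0.055297, 0.109651)
  m=-2: Y*=(0.160509, 0.028578)  Y=(0.075588, 0.184723)  product (0.006854, 0.031810)
  m=-1: Y*=(0.349844, 0.030901)  Y=(0.245365, 0.164710)  product (0.080750, 0.065205)
  m=+0: Y*=(-0.291974, -0.000000)  Y=(-0.159107, 0.000000)  product (0.046455, 0.000000)
  m=+1: Y*=(-0.349844, 0.030901)  Y=(-0.245365, 0.164710)  product (0.080750, -0.065205)
  m=+2: Y*=(0.160509, -0.028578)  Y=(0.075588, -0.184723)  product (0.006854, -0.031810)
  m=+3: Y*=(0.471959, -0.127727)  Y=(-0.050584, -0.246022)  product (-0.055297, -0.109651)
  m=+4: Y*=(0.402974, -0.148194)  Y=(0.224363, 0.220547)  product (0.123096, 0.055626)
  m=+5: Y*=(0.207921, -0.098012)  Y=(0.079540, 0.014937)  product (0.018002, -0.004690)
  m=+6: Y*=(0.072962, -0.042613)  Y=(-0.383761, 0.164774)  product (-0.020979, 0.028375)
  m=+7: Y*=(0.017510, -0.012414)  Y=(0.216872, -0.335360)  product (-0.000366, -0.008564)
  m=+8: Y*=(0.002579, -0.002193)  Y=(0.003165, 0.184484)  product (0.000413, 0.000469)
Σ over m = (0.351401, 0.000000); ×(4π/17) → (0.259755, 0.000000). Real part: 0.259755

0.259755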